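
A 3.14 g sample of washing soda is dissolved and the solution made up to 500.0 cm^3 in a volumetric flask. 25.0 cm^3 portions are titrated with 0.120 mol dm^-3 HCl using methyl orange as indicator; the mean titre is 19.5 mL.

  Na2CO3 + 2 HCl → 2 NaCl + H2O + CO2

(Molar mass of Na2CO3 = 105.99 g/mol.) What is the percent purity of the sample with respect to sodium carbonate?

79.0 %

n(HCl) per titration = 0.0195 × 0.120 = 2.34 × 10^-3 mol
From the 1:2 ratio, n(Na2CO3) in each aliquot = 1/2 × 2.34 × 10^-3 = 1.17 × 10^-3 mol
n(Na2CO3) in the whole flask = 1.17 × 10^-3 × 500.0/25.0 = 0.0234 mol
mass of Na2CO3 = 0.0234 × 105.99 = 2.48 g
% Na2CO3 = 2.48 / 3.14 × 100 = 79.0 %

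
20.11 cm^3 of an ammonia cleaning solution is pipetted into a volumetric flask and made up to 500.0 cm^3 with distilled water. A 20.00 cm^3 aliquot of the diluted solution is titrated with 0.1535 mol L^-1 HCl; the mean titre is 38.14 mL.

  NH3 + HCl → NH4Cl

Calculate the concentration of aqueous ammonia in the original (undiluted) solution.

n(HCl) = 0.03814 × 0.1535 = 5.854 × 10^-3 mol
n(NH3) in the aliquot = 5.854 × 10^-3 mol (1:1 ratio)
[NH3]_dilute = 5.854 × 10^-3 / 0.02000 = 0.2927 mol/L
Dilution factor = 500.0 / 20.11 = 24.86
[NH3]_stock = 0.2927 × 24.86 = 7.278 mol/L

7.278 mol/L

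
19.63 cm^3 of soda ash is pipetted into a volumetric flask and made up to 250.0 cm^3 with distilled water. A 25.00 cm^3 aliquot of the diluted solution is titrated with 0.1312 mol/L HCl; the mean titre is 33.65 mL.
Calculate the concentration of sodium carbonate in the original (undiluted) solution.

1.125 mol/L

Na2CO3 + 2 HCl → 2 NaCl + H2O + CO2
n(HCl) = 0.03365 × 0.1312 = 4.415 × 10^-3 mol
From the 1:2 ratio, n(Na2CO3) in the aliquot = 1/2 × 4.415 × 10^-3 = 2.207 × 10^-3 mol
[Na2CO3]_dilute = 2.207 × 10^-3 / 0.02500 = 0.08830 mol/L
Dilution factor = 250.0 / 19.63 = 12.74
[Na2CO3]_stock = 0.08830 × 12.74 = 1.125 mol/L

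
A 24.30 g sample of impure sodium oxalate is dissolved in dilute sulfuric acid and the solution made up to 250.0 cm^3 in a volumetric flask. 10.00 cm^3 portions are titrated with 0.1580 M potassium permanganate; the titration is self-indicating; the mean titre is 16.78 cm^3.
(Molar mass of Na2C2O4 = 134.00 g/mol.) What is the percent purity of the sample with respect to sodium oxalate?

91.38 %

2 MnO4^- + 5 C2O4^2- + 16 H^+ → 2 Mn^2+ + 10 CO2 + 8 H2O
n(KMnO4) per titration = 0.01678 × 0.1580 = 2.651 × 10^-3 mol
From the 5:2 ratio, n(Na2C2O4) in each aliquot = 5/2 × 2.651 × 10^-3 = 6.628 × 10^-3 mol
n(Na2C2O4) in the whole flask = 6.628 × 10^-3 × 250.0/10.00 = 0.1657 mol
mass of Na2C2O4 = 0.1657 × 134.00 = 22.20 g
% Na2C2O4 = 22.20 / 24.30 × 100 = 91.38 %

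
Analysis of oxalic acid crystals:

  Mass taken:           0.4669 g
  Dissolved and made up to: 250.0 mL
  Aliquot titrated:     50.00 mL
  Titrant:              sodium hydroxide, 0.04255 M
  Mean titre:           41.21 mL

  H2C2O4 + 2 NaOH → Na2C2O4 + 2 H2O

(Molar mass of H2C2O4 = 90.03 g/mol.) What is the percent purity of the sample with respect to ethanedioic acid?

84.53 %

n(NaOH) per titration = 0.04121 × 0.04255 = 1.753 × 10^-3 mol
From the 1:2 ratio, n(H2C2O4) in each aliquot = 1/2 × 1.753 × 10^-3 = 8.767 × 10^-4 mol
n(H2C2O4) in the whole flask = 8.767 × 10^-4 × 250.0/50.00 = 4.384 × 10^-3 mol
mass of H2C2O4 = 4.384 × 10^-3 × 90.03 = 0.3947 g
% H2C2O4 = 0.3947 / 0.4669 × 100 = 84.53 %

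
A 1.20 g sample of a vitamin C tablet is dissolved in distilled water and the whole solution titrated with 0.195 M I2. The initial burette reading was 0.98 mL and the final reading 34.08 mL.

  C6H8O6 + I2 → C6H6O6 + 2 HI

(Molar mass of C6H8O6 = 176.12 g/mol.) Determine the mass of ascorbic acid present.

n(I2) = 0.0331 L × 0.195 mol/L = 6.45 × 10^-3 mol
n(C6H8O6) = 6.45 × 10^-3 mol (1:1 ratio)
mass of C6H8O6 = 6.45 × 10^-3 × 176.12 g/mol = 1.14 g

1.14 g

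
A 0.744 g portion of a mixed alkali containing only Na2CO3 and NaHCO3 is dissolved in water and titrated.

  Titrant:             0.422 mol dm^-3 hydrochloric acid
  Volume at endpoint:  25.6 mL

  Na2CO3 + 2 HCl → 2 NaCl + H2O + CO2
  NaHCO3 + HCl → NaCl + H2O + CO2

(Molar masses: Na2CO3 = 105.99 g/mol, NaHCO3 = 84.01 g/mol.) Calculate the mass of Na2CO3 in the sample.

0.280 g

n(HCl) = 0.0256 × 0.422 = 0.0108 mol
Let x = n(Na2CO3), y = n(NaHCO3).
Titrant: 2x + 1y = 0.0108;  mass: 105.99x + 84.01y = 0.744
Solving, x = 2.64 × 10^-3 mol, y = 5.53 × 10^-3 mol
mass of Na2CO3 = 2.64 × 10^-3 × 105.99 = 0.280 g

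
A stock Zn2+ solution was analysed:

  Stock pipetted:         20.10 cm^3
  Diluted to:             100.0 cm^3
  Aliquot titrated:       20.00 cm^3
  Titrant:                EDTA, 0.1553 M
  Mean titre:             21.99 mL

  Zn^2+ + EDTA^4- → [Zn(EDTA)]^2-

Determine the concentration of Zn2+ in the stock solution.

0.8495 M

n(EDTA) = 0.02199 × 0.1553 = 3.415 × 10^-3 mol
n(Zn2+) in the aliquot = 3.415 × 10^-3 mol (1:1 ratio)
[Zn2+]_dilute = 3.415 × 10^-3 / 0.02000 = 0.1708 mol/L
Dilution factor = 100.0 / 20.10 = 4.975
[Zn2+]_stock = 0.1708 × 4.975 = 0.8495 mol/L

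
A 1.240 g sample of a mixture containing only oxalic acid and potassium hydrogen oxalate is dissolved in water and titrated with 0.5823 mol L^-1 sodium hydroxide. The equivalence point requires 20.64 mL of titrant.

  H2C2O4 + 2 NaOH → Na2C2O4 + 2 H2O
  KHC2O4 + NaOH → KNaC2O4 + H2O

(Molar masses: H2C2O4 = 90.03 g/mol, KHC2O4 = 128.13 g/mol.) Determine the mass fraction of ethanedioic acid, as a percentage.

n(NaOH) = 0.02064 × 0.5823 = 0.01202 mol
Let x = n(H2C2O4), y = n(KHC2O4).
Titrant: 2x + 1y = 0.01202;  mass: 90.03x + 128.13y = 1.240
Solving, x = 1.804 × 10^-3 mol, y = 8.410 × 10^-3 mol
mass of H2C2O4 = 1.804 × 10^-3 × 90.03 = 0.1625 g
% H2C2O4 = 0.1625 / 1.240 × 100 = 13.10 %

13.10 %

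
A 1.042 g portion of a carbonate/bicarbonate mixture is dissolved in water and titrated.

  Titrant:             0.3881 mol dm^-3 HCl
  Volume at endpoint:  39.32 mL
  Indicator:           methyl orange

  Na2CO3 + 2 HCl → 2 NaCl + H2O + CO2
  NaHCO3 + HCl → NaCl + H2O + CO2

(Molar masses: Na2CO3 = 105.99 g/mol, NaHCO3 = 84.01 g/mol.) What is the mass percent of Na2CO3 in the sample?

n(HCl) = 0.03932 × 0.3881 = 0.01526 mol
Let x = n(Na2CO3), y = n(NaHCO3).
Titrant: 2x + 1y = 0.01526;  mass: 105.99x + 84.01y = 1.042
Solving, x = 3.869 × 10^-3 mol, y = 7.522 × 10^-3 mol
mass of Na2CO3 = 3.869 × 10^-3 × 105.99 = 0.4101 g
% Na2CO3 = 0.4101 / 1.042 × 100 = 39.36 %

39.36 %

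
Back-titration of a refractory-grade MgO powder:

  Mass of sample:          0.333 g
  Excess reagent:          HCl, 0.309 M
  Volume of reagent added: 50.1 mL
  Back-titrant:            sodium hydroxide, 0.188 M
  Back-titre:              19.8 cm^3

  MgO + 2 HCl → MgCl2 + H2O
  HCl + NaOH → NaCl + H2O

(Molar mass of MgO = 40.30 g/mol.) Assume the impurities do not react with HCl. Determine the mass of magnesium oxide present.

n(HCl) added = 0.0501 × 0.309 = 0.0155 mol
n(NaOH) used in back-titration = 0.0198 × 0.188 = 3.72 × 10^-3 mol
n(HCl) left over = 3.72 × 10^-3 mol (1:1 ratio)
n(HCl) consumed by analyte = 0.0155 − 3.72 × 10^-3 = 0.0118 mol
From the 1:2 ratio, n(MgO) = 1/2 × 0.0118 = 5.88 × 10^-3 mol
mass of MgO = 5.88 × 10^-3 × 40.30 = 0.237 g

0.237 g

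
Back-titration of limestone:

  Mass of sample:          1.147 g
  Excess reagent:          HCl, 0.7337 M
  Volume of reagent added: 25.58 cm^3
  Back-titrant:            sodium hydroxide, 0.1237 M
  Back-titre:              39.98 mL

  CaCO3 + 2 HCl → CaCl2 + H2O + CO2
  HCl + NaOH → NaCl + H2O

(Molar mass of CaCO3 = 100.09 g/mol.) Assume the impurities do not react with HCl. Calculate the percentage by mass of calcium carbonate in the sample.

60.31 %

n(HCl) added = 0.02558 × 0.7337 = 0.01877 mol
n(NaOH) used in back-titration = 0.03998 × 0.1237 = 4.946 × 10^-3 mol
n(HCl) left over = 4.946 × 10^-3 mol (1:1 ratio)
n(HCl) consumed by analyte = 0.01877 − 4.946 × 10^-3 = 0.01382 mol
From the 1:2 ratio, n(CaCO3) = 1/2 × 0.01382 = 6.911 × 10^-3 mol
mass of CaCO3 = 6.911 × 10^-3 × 100.09 = 0.6917 g
% CaCO3 = 0.6917 / 1.147 × 100 = 60.31 %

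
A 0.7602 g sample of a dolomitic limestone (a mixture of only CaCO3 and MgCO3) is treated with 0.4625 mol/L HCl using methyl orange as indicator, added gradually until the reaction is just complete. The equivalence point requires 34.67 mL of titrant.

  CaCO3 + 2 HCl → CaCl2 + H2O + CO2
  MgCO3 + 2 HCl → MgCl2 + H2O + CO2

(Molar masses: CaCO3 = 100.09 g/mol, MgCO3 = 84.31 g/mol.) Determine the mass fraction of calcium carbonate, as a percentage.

70.30 %

n(HCl) = 0.03467 × 0.4625 = 0.01603 mol
Let x = n(CaCO3), y = n(MgCO3).
Titrant: 2x + 2y = 0.01603;  mass: 100.09x + 84.31y = 0.7602
Solving, x = 5.339 × 10^-3 mol, y = 2.678 × 10^-3 mol
mass of CaCO3 = 5.339 × 10^-3 × 100.09 = 0.5344 g
% CaCO3 = 0.5344 / 0.7602 × 100 = 70.30 %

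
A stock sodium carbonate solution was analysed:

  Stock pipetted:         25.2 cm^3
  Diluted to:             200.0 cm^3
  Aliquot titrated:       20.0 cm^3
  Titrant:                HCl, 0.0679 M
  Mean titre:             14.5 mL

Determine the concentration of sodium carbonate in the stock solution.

0.195 M

Na2CO3 + 2 HCl → 2 NaCl + H2O + CO2
n(HCl) = 0.0145 × 0.0679 = 9.85 × 10^-4 mol
From the 1:2 ratio, n(Na2CO3) in the aliquot = 1/2 × 9.85 × 10^-4 = 4.92 × 10^-4 mol
[Na2CO3]_dilute = 4.92 × 10^-4 / 0.0200 = 0.0246 mol/L
Dilution factor = 200.0 / 25.2 = 7.937
[Na2CO3]_stock = 0.0246 × 7.937 = 0.195 mol/L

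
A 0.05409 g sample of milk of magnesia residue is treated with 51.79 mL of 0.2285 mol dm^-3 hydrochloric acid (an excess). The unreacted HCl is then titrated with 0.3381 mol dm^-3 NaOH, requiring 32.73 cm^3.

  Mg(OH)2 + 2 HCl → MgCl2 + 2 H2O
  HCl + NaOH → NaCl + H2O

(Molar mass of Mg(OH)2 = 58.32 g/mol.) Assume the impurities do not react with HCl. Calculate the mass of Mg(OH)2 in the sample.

n(HCl) added = 0.05179 × 0.2285 = 0.01183 mol
n(NaOH) used in back-titration = 0.03273 × 0.3381 = 0.01107 mol
n(HCl) left over = 0.01107 mol (1:1 ratio)
n(HCl) consumed by analyte = 0.01183 − 0.01107 = 7.680 × 10^-4 mol
From the 1:2 ratio, n(Mg(OH)2) = 1/2 × 7.680 × 10^-4 = 3.840 × 10^-4 mol
mass of Mg(OH)2 = 3.840 × 10^-4 × 58.32 = 0.02239 g

0.02239 g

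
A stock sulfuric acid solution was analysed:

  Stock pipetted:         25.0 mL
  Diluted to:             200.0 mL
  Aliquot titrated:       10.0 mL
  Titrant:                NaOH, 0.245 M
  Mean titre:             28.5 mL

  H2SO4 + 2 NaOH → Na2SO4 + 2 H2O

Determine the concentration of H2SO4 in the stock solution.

2.79 M

n(NaOH) = 0.0285 × 0.245 = 6.98 × 10^-3 mol
From the 1:2 ratio, n(H2SO4) in the aliquot = 1/2 × 6.98 × 10^-3 = 3.49 × 10^-3 mol
[H2SO4]_dilute = 3.49 × 10^-3 / 0.0100 = 0.349 mol/L
Dilution factor = 200.0 / 25.0 = 8.000
[H2SO4]_stock = 0.349 × 8.000 = 2.79 mol/L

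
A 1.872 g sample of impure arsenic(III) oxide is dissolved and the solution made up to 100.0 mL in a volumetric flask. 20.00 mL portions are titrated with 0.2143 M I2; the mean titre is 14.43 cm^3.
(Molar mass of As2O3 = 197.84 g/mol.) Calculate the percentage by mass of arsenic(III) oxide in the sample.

81.70 %

As2O3 + 2 I2 + 2 H2O → As2O5 + 4 HI
n(I2) per titration = 0.01443 × 0.2143 = 3.092 × 10^-3 mol
From the 1:2 ratio, n(As2O3) in each aliquot = 1/2 × 3.092 × 10^-3 = 1.546 × 10^-3 mol
n(As2O3) in the whole flask = 1.546 × 10^-3 × 100.0/20.00 = 7.731 × 10^-3 mol
mass of As2O3 = 7.731 × 10^-3 × 197.84 = 1.529 g
% As2O3 = 1.529 / 1.872 × 100 = 81.70 %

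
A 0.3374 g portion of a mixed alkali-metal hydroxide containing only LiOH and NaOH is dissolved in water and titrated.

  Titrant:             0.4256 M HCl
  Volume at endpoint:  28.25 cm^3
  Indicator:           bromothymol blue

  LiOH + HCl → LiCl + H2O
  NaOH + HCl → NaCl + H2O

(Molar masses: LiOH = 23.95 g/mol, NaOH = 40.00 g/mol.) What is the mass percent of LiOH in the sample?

n(HCl) = 0.02825 × 0.4256 = 0.01202 mol
Let x = n(LiOH), y = n(NaOH).
Titrant: 1x + 1y = 0.01202;  mass: 23.95x + 40.00y = 0.3374
Solving, x = 8.943 × 10^-3 mol, y = 3.081 × 10^-3 mol
mass of LiOH = 8.943 × 10^-3 × 23.95 = 0.2142 g
% LiOH = 0.2142 / 0.3374 × 100 = 63.48 %

63.48 %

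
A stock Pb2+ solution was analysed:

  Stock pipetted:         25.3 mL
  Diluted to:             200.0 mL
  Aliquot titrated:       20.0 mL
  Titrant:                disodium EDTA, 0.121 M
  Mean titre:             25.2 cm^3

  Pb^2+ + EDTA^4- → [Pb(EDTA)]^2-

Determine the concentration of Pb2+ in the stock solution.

n(EDTA) = 0.0252 × 0.121 = 3.05 × 10^-3 mol
n(Pb2+) in the aliquot = 3.05 × 10^-3 mol (1:1 ratio)
[Pb2+]_dilute = 3.05 × 10^-3 / 0.0200 = 0.152 mol/L
Dilution factor = 200.0 / 25.3 = 7.905
[Pb2+]_stock = 0.152 × 7.905 = 1.21 mol/L

1.21 M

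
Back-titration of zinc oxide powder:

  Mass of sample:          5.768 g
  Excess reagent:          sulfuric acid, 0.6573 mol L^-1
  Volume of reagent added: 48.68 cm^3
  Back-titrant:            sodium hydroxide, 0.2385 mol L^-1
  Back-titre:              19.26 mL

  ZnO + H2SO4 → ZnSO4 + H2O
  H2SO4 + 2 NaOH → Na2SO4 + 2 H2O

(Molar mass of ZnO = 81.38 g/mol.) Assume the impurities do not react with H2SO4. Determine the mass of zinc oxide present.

n(H2SO4) added = 0.04868 × 0.6573 = 0.03200 mol
n(NaOH) used in back-titration = 0.01926 × 0.2385 = 4.594 × 10^-3 mol
From the 1:2 ratio, n(H2SO4) left over = 1/2 × 4.594 × 10^-3 = 2.297 × 10^-3 mol
n(H2SO4) consumed by analyte = 0.03200 − 2.297 × 10^-3 = 0.02970 mol
n(ZnO) = 0.02970 mol (1:1 ratio)
mass of ZnO = 0.02970 × 81.38 = 2.417 g

2.417 g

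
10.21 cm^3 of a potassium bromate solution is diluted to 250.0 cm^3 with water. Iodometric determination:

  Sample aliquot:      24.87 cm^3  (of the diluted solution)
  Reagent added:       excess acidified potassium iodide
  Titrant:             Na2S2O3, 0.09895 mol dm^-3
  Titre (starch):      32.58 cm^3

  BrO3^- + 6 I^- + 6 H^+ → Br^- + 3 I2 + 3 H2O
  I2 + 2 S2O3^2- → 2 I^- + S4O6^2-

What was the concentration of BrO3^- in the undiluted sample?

0.5290 mol/L

n(S2O3^2-) = 0.03258 × 0.09895 = 3.224 × 10^-3 mol
n(I2) = n(S2O3^2-)/2 = 1.612 × 10^-3 mol
From the 1:3 ratio, n(BrO3^-) in the aliquot = 1/3 × 1.612 × 10^-3 = 5.373 × 10^-4 mol
[BrO3^-]_dilute = 5.373 × 10^-4 / 0.02487 = 0.02160 mol/L
[BrO3^-]_original = 0.02160 × 250.0/10.21 = 0.5290 mol/L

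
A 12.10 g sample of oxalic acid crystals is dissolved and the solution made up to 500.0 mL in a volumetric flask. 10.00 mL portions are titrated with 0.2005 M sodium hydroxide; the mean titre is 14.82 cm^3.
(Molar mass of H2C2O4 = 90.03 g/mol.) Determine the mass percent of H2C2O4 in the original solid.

55.27 %

H2C2O4 + 2 NaOH → Na2C2O4 + 2 H2O
n(NaOH) per titration = 0.01482 × 0.2005 = 2.971 × 10^-3 mol
From the 1:2 ratio, n(H2C2O4) in each aliquot = 1/2 × 2.971 × 10^-3 = 1.486 × 10^-3 mol
n(H2C2O4) in the whole flask = 1.486 × 10^-3 × 500.0/10.00 = 0.07429 mol
mass of H2C2O4 = 0.07429 × 90.03 = 6.688 g
% H2C2O4 = 6.688 / 12.10 × 100 = 55.27 %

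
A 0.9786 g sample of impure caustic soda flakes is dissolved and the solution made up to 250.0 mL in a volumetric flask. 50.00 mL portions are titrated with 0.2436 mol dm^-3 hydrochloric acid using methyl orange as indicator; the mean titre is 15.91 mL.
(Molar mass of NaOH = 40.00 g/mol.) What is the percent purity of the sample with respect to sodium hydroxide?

NaOH + HCl → NaCl + H2O
n(HCl) per titration = 0.01591 × 0.2436 = 3.876 × 10^-3 mol
n(NaOH) in each aliquot = 3.876 × 10^-3 mol (1:1 ratio)
n(NaOH) in the whole flask = 3.876 × 10^-3 × 250.0/50.00 = 0.01938 mol
mass of NaOH = 0.01938 × 40.00 = 0.7751 g
% NaOH = 0.7751 / 0.9786 × 100 = 79.21 %

79.21 %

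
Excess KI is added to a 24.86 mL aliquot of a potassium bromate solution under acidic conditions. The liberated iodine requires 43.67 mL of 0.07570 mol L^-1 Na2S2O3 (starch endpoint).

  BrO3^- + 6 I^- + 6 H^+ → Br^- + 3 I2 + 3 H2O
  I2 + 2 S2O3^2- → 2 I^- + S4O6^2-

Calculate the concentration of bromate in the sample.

0.02216 mol/L

n(S2O3^2-) = 0.04367 × 0.07570 = 3.306 × 10^-3 mol
n(I2) = n(S2O3^2-)/2 = 1.653 × 10^-3 mol
From the 1:3 ratio, n(BrO3^-) in the aliquot = 1/3 × 1.653 × 10^-3 = 5.510 × 10^-4 mol
[BrO3^-] = 5.510 × 10^-4 / 0.02486 = 0.02216 mol/L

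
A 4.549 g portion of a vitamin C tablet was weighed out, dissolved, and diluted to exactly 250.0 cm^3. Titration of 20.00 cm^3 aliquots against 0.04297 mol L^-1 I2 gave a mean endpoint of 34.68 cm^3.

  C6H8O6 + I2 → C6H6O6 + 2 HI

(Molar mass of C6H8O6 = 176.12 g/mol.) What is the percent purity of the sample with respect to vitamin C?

72.12 %

n(I2) per titration = 0.03468 × 0.04297 = 1.490 × 10^-3 mol
n(C6H8O6) in each aliquot = 1.490 × 10^-3 mol (1:1 ratio)
n(C6H8O6) in the whole flask = 1.490 × 10^-3 × 250.0/20.00 = 0.01863 mol
mass of C6H8O6 = 0.01863 × 176.12 = 3.281 g
% C6H8O6 = 3.281 / 4.549 × 100 = 72.12 %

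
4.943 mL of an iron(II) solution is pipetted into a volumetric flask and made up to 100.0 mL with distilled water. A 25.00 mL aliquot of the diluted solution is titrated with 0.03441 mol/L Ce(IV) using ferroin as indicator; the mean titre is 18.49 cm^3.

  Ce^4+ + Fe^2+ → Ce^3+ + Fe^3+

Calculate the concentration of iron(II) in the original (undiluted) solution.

n(Ce4+) = 0.01849 × 0.03441 = 6.362 × 10^-4 mol
n(Fe2+) in the aliquot = 6.362 × 10^-4 mol (1:1 ratio)
[Fe2+]_dilute = 6.362 × 10^-4 / 0.02500 = 0.02545 mol/L
Dilution factor = 100.0 / 4.943 = 20.23
[Fe2+]_stock = 0.02545 × 20.23 = 0.5149 mol/L

0.5149 mol/L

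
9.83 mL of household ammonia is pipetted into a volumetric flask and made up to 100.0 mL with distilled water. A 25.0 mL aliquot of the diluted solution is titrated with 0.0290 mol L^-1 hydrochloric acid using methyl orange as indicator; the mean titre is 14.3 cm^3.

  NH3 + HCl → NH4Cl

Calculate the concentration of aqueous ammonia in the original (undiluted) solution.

n(HCl) = 0.0143 × 0.0290 = 4.15 × 10^-4 mol
n(NH3) in the aliquot = 4.15 × 10^-4 mol (1:1 ratio)
[NH3]_dilute = 4.15 × 10^-4 / 0.0250 = 0.0166 mol/L
Dilution factor = 100.0 / 9.83 = 10.17
[NH3]_stock = 0.0166 × 10.17 = 0.169 mol/L

0.169 mol/L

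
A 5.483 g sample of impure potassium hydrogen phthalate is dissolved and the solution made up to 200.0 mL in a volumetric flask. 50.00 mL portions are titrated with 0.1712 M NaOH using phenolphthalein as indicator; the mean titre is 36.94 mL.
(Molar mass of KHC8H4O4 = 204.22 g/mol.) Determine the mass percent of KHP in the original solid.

KHC8H4O4 + NaOH → KNaC8H4O4 + H2O
n(NaOH) per titration = 0.03694 × 0.1712 = 6.324 × 10^-3 mol
n(KHC8H4O4) in each aliquot = 6.324 × 10^-3 mol (1:1 ratio)
n(KHC8H4O4) in the whole flask = 6.324 × 10^-3 × 200.0/50.00 = 0.02530 mol
mass of KHC8H4O4 = 0.02530 × 204.22 = 5.166 g
% KHC8H4O4 = 5.166 / 5.483 × 100 = 94.22 %

94.22 %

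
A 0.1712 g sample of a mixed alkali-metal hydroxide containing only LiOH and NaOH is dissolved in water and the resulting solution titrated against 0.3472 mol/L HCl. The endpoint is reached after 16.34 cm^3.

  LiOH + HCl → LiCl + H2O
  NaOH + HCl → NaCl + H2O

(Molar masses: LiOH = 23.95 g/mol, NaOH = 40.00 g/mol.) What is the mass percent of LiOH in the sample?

n(HCl) = 0.01634 × 0.3472 = 5.673 × 10^-3 mol
Let x = n(LiOH), y = n(NaOH).
Titrant: 1x + 1y = 5.673 × 10^-3;  mass: 23.95x + 40.00y = 0.1712
Solving, x = 3.472 × 10^-3 mol, y = 2.201 × 10^-3 mol
mass of LiOH = 3.472 × 10^-3 × 23.95 = 0.08316 g
% LiOH = 0.08316 / 0.1712 × 100 = 48.58 %

48.58 %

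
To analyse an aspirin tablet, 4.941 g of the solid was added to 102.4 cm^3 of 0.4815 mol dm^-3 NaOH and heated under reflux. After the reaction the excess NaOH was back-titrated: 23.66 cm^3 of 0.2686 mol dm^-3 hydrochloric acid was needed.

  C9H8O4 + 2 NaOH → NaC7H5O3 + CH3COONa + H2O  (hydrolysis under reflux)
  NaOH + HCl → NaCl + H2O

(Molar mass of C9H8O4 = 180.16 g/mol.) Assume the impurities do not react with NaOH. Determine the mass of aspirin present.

3.869 g

n(NaOH) added = 0.1024 × 0.4815 = 0.04931 mol
n(HCl) used in back-titration = 0.02366 × 0.2686 = 6.355 × 10^-3 mol
n(NaOH) left over = 6.355 × 10^-3 mol (1:1 ratio)
n(NaOH) consumed by analyte = 0.04931 − 6.355 × 10^-3 = 0.04295 mol
From the 1:2 ratio, n(C9H8O4) = 1/2 × 0.04295 = 0.02148 mol
mass of C9H8O4 = 0.02148 × 180.16 = 3.869 g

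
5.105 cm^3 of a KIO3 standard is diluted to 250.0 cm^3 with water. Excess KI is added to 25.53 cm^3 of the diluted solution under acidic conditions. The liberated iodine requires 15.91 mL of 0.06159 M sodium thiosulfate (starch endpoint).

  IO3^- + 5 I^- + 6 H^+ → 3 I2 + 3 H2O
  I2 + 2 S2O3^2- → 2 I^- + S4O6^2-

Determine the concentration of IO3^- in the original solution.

0.3133 M

n(S2O3^2-) = 0.01591 × 0.06159 = 9.799 × 10^-4 mol
n(I2) = n(S2O3^2-)/2 = 4.899 × 10^-4 mol
From the 1:3 ratio, n(IO3^-) in the aliquot = 1/3 × 4.899 × 10^-4 = 1.633 × 10^-4 mol
[IO3^-]_dilute = 1.633 × 10^-4 / 0.02553 = 0.006397 mol/L
[IO3^-]_original = 0.006397 × 250.0/5.105 = 0.3133 mol/L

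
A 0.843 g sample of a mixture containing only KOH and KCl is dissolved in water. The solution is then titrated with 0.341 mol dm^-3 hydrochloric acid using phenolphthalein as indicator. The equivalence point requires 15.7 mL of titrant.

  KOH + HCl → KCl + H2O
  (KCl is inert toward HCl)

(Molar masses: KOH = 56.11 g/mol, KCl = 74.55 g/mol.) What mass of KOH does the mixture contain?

n(HCl) = 0.0157 × 0.341 = 5.35 × 10^-3 mol
Let x = n(KOH), y = n(KCl).
Titrant: 1x = 5.35 × 10^-3;  mass: 56.11x + 74.55y = 0.843
Solving, x = 5.35 × 10^-3 mol, y = 7.28 × 10^-3 mol
mass of KOH = 5.35 × 10^-3 × 56.11 = 0.300 g

0.300 g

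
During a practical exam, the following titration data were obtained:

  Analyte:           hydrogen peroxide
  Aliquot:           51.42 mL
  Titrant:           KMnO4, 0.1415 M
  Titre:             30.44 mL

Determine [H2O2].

0.2094 M

2 MnO4^- + 5 H2O2 + 6 H^+ → 2 Mn^2+ + 5 O2 + 8 H2O
n(KMnO4) = 0.03044 L × 0.1415 mol/L = 4.307 × 10^-3 mol
From the 5:2 mole ratio, n(H2O2) = 5/2 × 4.307 × 10^-3 = 0.01077 mol
[H2O2] = 0.01077 mol / 0.05142 L = 0.2094 mol/L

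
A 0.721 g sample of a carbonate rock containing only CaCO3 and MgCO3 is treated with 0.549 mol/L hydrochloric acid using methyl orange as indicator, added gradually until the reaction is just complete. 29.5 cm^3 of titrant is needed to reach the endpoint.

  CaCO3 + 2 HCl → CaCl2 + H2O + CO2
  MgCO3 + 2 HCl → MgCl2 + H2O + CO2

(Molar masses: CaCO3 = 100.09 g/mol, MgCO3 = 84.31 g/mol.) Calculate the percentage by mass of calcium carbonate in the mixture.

n(HCl) = 0.0295 × 0.549 = 0.0162 mol
Let x = n(CaCO3), y = n(MgCO3).
Titrant: 2x + 2y = 0.0162;  mass: 100.09x + 84.31y = 0.721
Solving, x = 2.43 × 10^-3 mol, y = 5.67 × 10^-3 mol
mass of CaCO3 = 2.43 × 10^-3 × 100.09 = 0.243 g
% CaCO3 = 0.243 / 0.721 × 100 = 33.7 %

33.7 %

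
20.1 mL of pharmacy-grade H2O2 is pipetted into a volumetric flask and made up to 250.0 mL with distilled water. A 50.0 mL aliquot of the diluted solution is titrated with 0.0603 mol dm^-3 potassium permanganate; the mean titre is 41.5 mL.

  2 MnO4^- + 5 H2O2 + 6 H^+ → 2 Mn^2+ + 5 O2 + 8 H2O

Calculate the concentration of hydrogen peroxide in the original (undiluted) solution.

n(KMnO4) = 0.0415 × 0.0603 = 2.50 × 10^-3 mol
From the 5:2 ratio, n(H2O2) in the aliquot = 5/2 × 2.50 × 10^-3 = 6.26 × 10^-3 mol
[H2O2]_dilute = 6.26 × 10^-3 / 0.0500 = 0.125 mol/L
Dilution factor = 250.0 / 20.1 = 12.44
[H2O2]_stock = 0.125 × 12.44 = 1.56 mol/L

1.56 mol/L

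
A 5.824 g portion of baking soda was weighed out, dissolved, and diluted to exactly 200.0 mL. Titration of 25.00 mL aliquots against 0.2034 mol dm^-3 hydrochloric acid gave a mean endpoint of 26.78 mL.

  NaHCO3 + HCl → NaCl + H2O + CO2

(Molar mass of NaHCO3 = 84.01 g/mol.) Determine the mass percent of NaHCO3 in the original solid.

62.86 %

n(HCl) per titration = 0.02678 × 0.2034 = 5.447 × 10^-3 mol
n(NaHCO3) in each aliquot = 5.447 × 10^-3 mol (1:1 ratio)
n(NaHCO3) in the whole flask = 5.447 × 10^-3 × 200.0/25.00 = 0.04358 mol
mass of NaHCO3 = 0.04358 × 84.01 = 3.661 g
% NaHCO3 = 3.661 / 5.824 × 100 = 62.86 %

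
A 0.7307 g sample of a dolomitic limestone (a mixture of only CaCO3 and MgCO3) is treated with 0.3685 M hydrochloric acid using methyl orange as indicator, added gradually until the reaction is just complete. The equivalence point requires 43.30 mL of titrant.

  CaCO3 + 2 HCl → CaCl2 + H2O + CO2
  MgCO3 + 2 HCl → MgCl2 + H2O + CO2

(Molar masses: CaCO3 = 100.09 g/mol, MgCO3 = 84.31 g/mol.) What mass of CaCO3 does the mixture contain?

0.3683 g

n(HCl) = 0.04330 × 0.3685 = 0.01596 mol
Let x = n(CaCO3), y = n(MgCO3).
Titrant: 2x + 2y = 0.01596;  mass: 100.09x + 84.31y = 0.7307
Solving, x = 3.680 × 10^-3 mol, y = 4.298 × 10^-3 mol
mass of CaCO3 = 3.680 × 10^-3 × 100.09 = 0.3683 g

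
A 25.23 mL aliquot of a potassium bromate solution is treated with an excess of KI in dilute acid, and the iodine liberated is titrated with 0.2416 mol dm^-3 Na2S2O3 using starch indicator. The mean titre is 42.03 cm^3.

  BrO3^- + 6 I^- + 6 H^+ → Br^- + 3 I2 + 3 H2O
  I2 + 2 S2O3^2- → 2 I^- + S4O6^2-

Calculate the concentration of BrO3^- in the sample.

n(S2O3^2-) = 0.04203 × 0.2416 = 0.01015 mol
n(I2) = n(S2O3^2-)/2 = 5.077 × 10^-3 mol
From the 1:3 ratio, n(BrO3^-) in the aliquot = 1/3 × 5.077 × 10^-3 = 1.692 × 10^-3 mol
[BrO3^-] = 1.692 × 10^-3 / 0.02523 = 0.06708 mol/L

0.06708 mol/L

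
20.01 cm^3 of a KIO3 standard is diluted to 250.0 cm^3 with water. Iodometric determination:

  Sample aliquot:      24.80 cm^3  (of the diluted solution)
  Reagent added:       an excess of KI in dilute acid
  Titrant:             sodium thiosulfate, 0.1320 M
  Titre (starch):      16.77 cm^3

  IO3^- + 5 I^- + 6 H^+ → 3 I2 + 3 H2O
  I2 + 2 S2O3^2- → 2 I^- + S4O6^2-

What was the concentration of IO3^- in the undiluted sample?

n(S2O3^2-) = 0.01677 × 0.1320 = 2.214 × 10^-3 mol
n(I2) = n(S2O3^2-)/2 = 1.107 × 10^-3 mol
From the 1:3 ratio, n(IO3^-) in the aliquot = 1/3 × 1.107 × 10^-3 = 3.689 × 10^-4 mol
[IO3^-]_dilute = 3.689 × 10^-4 / 0.02480 = 0.01488 mol/L
[IO3^-]_original = 0.01488 × 250.0/20.01 = 0.1859 mol/L

0.1859 M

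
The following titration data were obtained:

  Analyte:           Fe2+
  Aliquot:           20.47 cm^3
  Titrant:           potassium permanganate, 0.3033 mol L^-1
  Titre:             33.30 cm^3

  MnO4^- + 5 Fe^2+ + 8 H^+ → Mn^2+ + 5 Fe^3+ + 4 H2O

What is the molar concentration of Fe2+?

2.467 mol/L

n(KMnO4) = 0.03330 L × 0.3033 mol/L = 0.01010 mol
From the 5:1 mole ratio, n(Fe2+) = 5/1 × 0.01010 = 0.05050 mol
[Fe2+] = 0.05050 mol / 0.02047 L = 2.467 mol/L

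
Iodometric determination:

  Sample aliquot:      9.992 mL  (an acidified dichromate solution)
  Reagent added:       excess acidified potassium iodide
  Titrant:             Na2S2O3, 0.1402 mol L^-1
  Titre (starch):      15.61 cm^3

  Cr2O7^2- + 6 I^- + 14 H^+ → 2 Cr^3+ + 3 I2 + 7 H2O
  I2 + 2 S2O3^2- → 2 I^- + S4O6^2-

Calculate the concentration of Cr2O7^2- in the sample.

n(S2O3^2-) = 0.01561 × 0.1402 = 2.189 × 10^-3 mol
n(I2) = n(S2O3^2-)/2 = 1.094 × 10^-3 mol
From the 1:3 ratio, n(Cr2O7^2-) in the aliquot = 1/3 × 1.094 × 10^-3 = 3.648 × 10^-4 mol
[Cr2O7^2-] = 3.648 × 10^-4 / 0.009992 = 0.03650 mol/L

0.03650 mol/L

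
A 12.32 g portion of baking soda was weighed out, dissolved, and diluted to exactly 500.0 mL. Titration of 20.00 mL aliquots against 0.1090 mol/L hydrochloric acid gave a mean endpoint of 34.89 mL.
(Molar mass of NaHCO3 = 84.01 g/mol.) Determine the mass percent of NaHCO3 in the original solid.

64.83 %

NaHCO3 + HCl → NaCl + H2O + CO2
n(HCl) per titration = 0.03489 × 0.1090 = 3.803 × 10^-3 mol
n(NaHCO3) in each aliquot = 3.803 × 10^-3 mol (1:1 ratio)
n(NaHCO3) in the whole flask = 3.803 × 10^-3 × 500.0/20.00 = 0.09508 mol
mass of NaHCO3 = 0.09508 × 84.01 = 7.987 g
% NaHCO3 = 7.987 / 12.32 × 100 = 64.83 %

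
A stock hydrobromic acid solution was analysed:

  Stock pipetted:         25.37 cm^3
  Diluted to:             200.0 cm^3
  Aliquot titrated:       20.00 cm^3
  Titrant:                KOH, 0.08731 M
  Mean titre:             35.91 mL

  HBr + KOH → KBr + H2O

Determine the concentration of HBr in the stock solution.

n(KOH) = 0.03591 × 0.08731 = 3.135 × 10^-3 mol
n(HBr) in the aliquot = 3.135 × 10^-3 mol (1:1 ratio)
[HBr]_dilute = 3.135 × 10^-3 / 0.02000 = 0.1568 mol/L
Dilution factor = 200.0 / 25.37 = 7.883
[HBr]_stock = 0.1568 × 7.883 = 1.236 mol/L

1.236 M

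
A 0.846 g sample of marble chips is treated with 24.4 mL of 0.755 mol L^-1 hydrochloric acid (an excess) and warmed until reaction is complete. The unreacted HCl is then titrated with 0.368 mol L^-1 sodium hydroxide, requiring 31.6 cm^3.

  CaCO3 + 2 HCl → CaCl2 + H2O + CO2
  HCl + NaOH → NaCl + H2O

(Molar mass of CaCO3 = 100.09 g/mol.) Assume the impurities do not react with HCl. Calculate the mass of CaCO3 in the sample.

0.340 g

n(HCl) added = 0.0244 × 0.755 = 0.0184 mol
n(NaOH) used in back-titration = 0.0316 × 0.368 = 0.0116 mol
n(HCl) left over = 0.0116 mol (1:1 ratio)
n(HCl) consumed by analyte = 0.0184 − 0.0116 = 6.79 × 10^-3 mol
From the 1:2 ratio, n(CaCO3) = 1/2 × 6.79 × 10^-3 = 3.40 × 10^-3 mol
mass of CaCO3 = 3.40 × 10^-3 × 100.09 = 0.340 g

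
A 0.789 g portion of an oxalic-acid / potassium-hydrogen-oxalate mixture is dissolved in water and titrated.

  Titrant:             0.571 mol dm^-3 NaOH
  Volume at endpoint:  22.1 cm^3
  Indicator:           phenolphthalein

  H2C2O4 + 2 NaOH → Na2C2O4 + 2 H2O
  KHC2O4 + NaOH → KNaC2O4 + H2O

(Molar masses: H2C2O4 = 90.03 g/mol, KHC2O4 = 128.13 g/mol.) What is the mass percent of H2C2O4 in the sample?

56.8 %

n(NaOH) = 0.0221 × 0.571 = 0.0126 mol
Let x = n(H2C2O4), y = n(KHC2O4).
Titrant: 2x + 1y = 0.0126;  mass: 90.03x + 128.13y = 0.789
Solving, x = 4.98 × 10^-3 mol, y = 2.66 × 10^-3 mol
mass of H2C2O4 = 4.98 × 10^-3 × 90.03 = 0.448 g
% H2C2O4 = 0.448 / 0.789 × 100 = 56.8 %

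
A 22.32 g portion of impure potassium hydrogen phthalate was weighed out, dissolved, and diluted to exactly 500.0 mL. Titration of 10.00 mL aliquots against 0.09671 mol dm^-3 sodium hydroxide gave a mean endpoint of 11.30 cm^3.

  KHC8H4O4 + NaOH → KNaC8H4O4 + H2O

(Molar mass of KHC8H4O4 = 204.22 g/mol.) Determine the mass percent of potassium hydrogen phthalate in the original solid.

n(NaOH) per titration = 0.01130 × 0.09671 = 1.093 × 10^-3 mol
n(KHC8H4O4) in each aliquot = 1.093 × 10^-3 mol (1:1 ratio)
n(KHC8H4O4) in the whole flask = 1.093 × 10^-3 × 500.0/10.00 = 0.05464 mol
mass of KHC8H4O4 = 0.05464 × 204.22 = 11.16 g
% KHC8H4O4 = 11.16 / 22.32 × 100 = 49.99 %

49.99 %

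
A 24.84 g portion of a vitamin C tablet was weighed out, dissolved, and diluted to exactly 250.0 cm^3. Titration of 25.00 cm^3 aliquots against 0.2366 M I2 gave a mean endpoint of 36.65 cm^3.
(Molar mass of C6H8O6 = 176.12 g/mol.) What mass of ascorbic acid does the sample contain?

C6H8O6 + I2 → C6H6O6 + 2 HI
n(I2) per titration = 0.03665 × 0.2366 = 8.671 × 10^-3 mol
n(C6H8O6) in each aliquot = 8.671 × 10^-3 mol (1:1 ratio)
n(C6H8O6) in the whole flask = 8.671 × 10^-3 × 250.0/25.00 = 0.08671 mol
mass of C6H8O6 = 0.08671 × 176.12 = 15.27 g

15.27 g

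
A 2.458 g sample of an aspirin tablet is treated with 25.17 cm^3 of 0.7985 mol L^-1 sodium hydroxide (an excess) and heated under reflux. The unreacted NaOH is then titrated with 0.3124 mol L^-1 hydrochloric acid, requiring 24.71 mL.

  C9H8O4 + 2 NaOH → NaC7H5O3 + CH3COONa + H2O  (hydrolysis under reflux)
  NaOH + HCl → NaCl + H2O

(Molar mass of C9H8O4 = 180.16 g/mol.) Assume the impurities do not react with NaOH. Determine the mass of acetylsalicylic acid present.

n(NaOH) added = 0.02517 × 0.7985 = 0.02010 mol
n(HCl) used in back-titration = 0.02471 × 0.3124 = 7.719 × 10^-3 mol
n(NaOH) left over = 7.719 × 10^-3 mol (1:1 ratio)
n(NaOH) consumed by analyte = 0.02010 − 7.719 × 10^-3 = 0.01238 mol
From the 1:2 ratio, n(C9H8O4) = 1/2 × 0.01238 = 6.189 × 10^-3 mol
mass of C9H8O4 = 6.189 × 10^-3 × 180.16 = 1.115 g

1.115 g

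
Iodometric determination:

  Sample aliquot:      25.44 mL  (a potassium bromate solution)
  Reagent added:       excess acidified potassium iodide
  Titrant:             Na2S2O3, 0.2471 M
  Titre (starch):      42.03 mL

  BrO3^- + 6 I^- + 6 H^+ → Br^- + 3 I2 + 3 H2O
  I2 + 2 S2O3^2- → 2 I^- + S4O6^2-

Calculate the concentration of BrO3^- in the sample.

0.06804 M

n(S2O3^2-) = 0.04203 × 0.2471 = 0.01039 mol
n(I2) = n(S2O3^2-)/2 = 5.193 × 10^-3 mol
From the 1:3 ratio, n(BrO3^-) in the aliquot = 1/3 × 5.193 × 10^-3 = 1.731 × 10^-3 mol
[BrO3^-] = 1.731 × 10^-3 / 0.02544 = 0.06804 mol/L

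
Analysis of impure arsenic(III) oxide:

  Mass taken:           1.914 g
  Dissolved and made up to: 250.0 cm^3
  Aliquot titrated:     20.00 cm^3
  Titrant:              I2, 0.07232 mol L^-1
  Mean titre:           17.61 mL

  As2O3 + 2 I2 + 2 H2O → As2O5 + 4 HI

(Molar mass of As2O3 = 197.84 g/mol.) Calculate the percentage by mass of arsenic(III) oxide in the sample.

n(I2) per titration = 0.01761 × 0.07232 = 1.274 × 10^-3 mol
From the 1:2 ratio, n(As2O3) in each aliquot = 1/2 × 1.274 × 10^-3 = 6.368 × 10^-4 mol
n(As2O3) in the whole flask = 6.368 × 10^-4 × 250.0/20.00 = 7.960 × 10^-3 mol
mass of As2O3 = 7.960 × 10^-3 × 197.84 = 1.575 g
% As2O3 = 1.575 / 1.914 × 100 = 82.28 %

82.28 %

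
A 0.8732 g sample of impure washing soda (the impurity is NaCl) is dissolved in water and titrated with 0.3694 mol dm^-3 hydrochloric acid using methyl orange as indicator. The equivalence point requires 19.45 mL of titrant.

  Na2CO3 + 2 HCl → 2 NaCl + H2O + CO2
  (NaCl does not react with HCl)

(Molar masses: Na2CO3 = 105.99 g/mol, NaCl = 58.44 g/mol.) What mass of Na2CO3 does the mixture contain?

0.3808 g

n(HCl) = 0.01945 × 0.3694 = 7.185 × 10^-3 mol
Let x = n(Na2CO3), y = n(NaCl).
Titrant: 2x = 7.185 × 10^-3;  mass: 105.99x + 58.44y = 0.8732
Solving, x = 3.592 × 10^-3 mol, y = 8.426 × 10^-3 mol
mass of Na2CO3 = 3.592 × 10^-3 × 105.99 = 0.3808 g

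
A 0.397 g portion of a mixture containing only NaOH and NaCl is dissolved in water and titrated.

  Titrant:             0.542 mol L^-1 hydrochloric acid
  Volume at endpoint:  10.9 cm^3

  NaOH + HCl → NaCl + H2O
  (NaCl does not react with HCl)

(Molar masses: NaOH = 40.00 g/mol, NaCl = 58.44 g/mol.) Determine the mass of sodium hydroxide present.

n(HCl) = 0.0109 × 0.542 = 5.91 × 10^-3 mol
Let x = n(NaOH), y = n(NaCl).
Titrant: 1x = 5.91 × 10^-3;  mass: 40.00x + 58.44y = 0.397
Solving, x = 5.91 × 10^-3 mol, y = 2.75 × 10^-3 mol
mass of NaOH = 5.91 × 10^-3 × 40.00 = 0.236 g

0.236 g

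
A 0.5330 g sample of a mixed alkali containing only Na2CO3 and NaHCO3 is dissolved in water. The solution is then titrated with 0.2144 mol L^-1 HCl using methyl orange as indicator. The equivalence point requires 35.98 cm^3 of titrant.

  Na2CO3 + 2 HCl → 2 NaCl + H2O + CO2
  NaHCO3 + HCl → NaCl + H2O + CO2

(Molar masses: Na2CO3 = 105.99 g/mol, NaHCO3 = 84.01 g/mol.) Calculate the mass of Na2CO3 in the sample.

n(HCl) = 0.03598 × 0.2144 = 7.714 × 10^-3 mol
Let x = n(Na2CO3), y = n(NaHCO3).
Titrant: 2x + 1y = 7.714 × 10^-3;  mass: 105.99x + 84.01y = 0.5330
Solving, x = 1.855 × 10^-3 mol, y = 4.004 × 10^-3 mol
mass of Na2CO3 = 1.855 × 10^-3 × 105.99 = 0.1966 g

0.1966 g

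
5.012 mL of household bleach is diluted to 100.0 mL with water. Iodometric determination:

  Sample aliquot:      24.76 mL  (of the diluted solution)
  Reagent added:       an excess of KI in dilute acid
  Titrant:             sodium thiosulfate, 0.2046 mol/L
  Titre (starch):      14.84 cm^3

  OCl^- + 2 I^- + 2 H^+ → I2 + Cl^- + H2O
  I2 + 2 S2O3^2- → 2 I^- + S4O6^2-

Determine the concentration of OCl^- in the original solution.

1.223 mol/L

n(S2O3^2-) = 0.01484 × 0.2046 = 3.036 × 10^-3 mol
n(I2) = n(S2O3^2-)/2 = 1.518 × 10^-3 mol
n(OCl^-) in the aliquot = 1.518 × 10^-3 mol (1:1 ratio)
[OCl^-]_dilute = 1.518 × 10^-3 / 0.02476 = 0.06131 mol/L
[OCl^-]_original = 0.06131 × 100.0/5.012 = 1.223 mol/L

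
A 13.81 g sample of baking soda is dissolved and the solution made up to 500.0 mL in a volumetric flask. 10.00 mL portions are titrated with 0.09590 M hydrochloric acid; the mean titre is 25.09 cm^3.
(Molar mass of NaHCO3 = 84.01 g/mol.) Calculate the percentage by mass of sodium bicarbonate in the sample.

73.19 %

NaHCO3 + HCl → NaCl + H2O + CO2
n(HCl) per titration = 0.02509 × 0.09590 = 2.406 × 10^-3 mol
n(NaHCO3) in each aliquot = 2.406 × 10^-3 mol (1:1 ratio)
n(NaHCO3) in the whole flask = 2.406 × 10^-3 × 500.0/10.00 = 0.1203 mol
mass of NaHCO3 = 0.1203 × 84.01 = 10.11 g
% NaHCO3 = 10.11 / 13.81 × 100 = 73.19 %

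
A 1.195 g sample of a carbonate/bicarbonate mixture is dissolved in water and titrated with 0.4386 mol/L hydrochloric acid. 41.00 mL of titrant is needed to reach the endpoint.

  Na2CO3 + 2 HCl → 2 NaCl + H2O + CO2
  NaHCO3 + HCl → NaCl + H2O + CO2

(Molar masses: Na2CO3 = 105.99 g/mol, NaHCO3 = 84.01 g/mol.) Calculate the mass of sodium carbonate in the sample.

0.5395 g

n(HCl) = 0.04100 × 0.4386 = 0.01798 mol
Let x = n(Na2CO3), y = n(NaHCO3).
Titrant: 2x + 1y = 0.01798;  mass: 105.99x + 84.01y = 1.195
Solving, x = 5.090 × 10^-3 mol, y = 7.803 × 10^-3 mol
mass of Na2CO3 = 5.090 × 10^-3 × 105.99 = 0.5395 g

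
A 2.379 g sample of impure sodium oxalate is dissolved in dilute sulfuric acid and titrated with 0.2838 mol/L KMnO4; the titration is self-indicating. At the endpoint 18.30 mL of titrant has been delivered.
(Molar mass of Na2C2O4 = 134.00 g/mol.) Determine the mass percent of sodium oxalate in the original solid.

73.13 %

2 MnO4^- + 5 C2O4^2- + 16 H^+ → 2 Mn^2+ + 10 CO2 + 8 H2O
n(KMnO4) = 0.01830 L × 0.2838 mol/L = 5.194 × 10^-3 mol
From the 5:2 ratio, n(Na2C2O4) = 5/2 × 5.194 × 10^-3 = 0.01298 mol
mass of Na2C2O4 = 0.01298 × 134.00 g/mol = 1.740 g
% Na2C2O4 = 1.740 / 2.379 × 100 = 73.13 %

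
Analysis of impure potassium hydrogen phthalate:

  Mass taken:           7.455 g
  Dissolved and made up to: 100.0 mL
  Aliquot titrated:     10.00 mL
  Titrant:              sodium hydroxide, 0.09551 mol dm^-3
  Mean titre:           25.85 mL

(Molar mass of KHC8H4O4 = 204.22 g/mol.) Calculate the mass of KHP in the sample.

KHC8H4O4 + NaOH → KNaC8H4O4 + H2O
n(NaOH) per titration = 0.02585 × 0.09551 = 2.469 × 10^-3 mol
n(KHC8H4O4) in each aliquot = 2.469 × 10^-3 mol (1:1 ratio)
n(KHC8H4O4) in the whole flask = 2.469 × 10^-3 × 100.0/10.00 = 0.02469 mol
mass of KHC8H4O4 = 0.02469 × 204.22 = 5.042 g

5.042 g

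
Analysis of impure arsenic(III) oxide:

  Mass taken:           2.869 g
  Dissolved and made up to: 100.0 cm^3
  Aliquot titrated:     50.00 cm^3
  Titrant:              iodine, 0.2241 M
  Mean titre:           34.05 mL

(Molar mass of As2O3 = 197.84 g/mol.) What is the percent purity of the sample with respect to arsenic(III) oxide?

As2O3 + 2 I2 + 2 H2O → As2O5 + 4 HI
n(I2) per titration = 0.03405 × 0.2241 = 7.631 × 10^-3 mol
From the 1:2 ratio, n(As2O3) in each aliquot = 1/2 × 7.631 × 10^-3 = 3.815 × 10^-3 mol
n(As2O3) in the whole flask = 3.815 × 10^-3 × 100.0/50.00 = 7.631 × 10^-3 mol
mass of As2O3 = 7.631 × 10^-3 × 197.84 = 1.510 g
% As2O3 = 1.510 / 2.869 × 100 = 52.62 %

52.62 %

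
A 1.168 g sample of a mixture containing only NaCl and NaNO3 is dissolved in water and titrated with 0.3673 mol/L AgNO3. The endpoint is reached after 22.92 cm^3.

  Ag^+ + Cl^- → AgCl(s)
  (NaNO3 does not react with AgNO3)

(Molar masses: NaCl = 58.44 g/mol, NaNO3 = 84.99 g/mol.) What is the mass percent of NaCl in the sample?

42.12 %

n(AgNO3) = 0.02292 × 0.3673 = 8.419 × 10^-3 mol
Let x = n(NaCl), y = n(NaNO3).
Titrant: 1x = 8.419 × 10^-3;  mass: 58.44x + 84.99y = 1.168
Solving, x = 8.419 × 10^-3 mol, y = 7.954 × 10^-3 mol
mass of NaCl = 8.419 × 10^-3 × 58.44 = 0.4920 g
% NaCl = 0.4920 / 1.168 × 100 = 42.12 %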